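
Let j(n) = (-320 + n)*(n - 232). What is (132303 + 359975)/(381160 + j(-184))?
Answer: 246139/295412 ≈ 0.83321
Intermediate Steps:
j(n) = (-320 + n)*(-232 + n)
(132303 + 359975)/(381160 + j(-184)) = (132303 + 359975)/(381160 + (74240 + (-184)² - 552*(-184))) = 492278/(381160 + (74240 + 33856 + 101568)) = 492278/(381160 + 209664) = 492278/590824 = 492278*(1/590824) = 246139/295412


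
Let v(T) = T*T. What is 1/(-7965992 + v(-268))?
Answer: -1/7894168 ≈ -1.2668e-7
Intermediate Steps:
v(T) = T²
1/(-7965992 + v(-268)) = 1/(-7965992 + (-268)²) = 1/(-7965992 + 71824) = 1/(-7894168) = -1/7894168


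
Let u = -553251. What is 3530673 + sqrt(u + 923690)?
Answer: 3530673 + sqrt(370439) ≈ 3.5313e+6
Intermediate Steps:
3530673 + sqrt(u + 923690) = 3530673 + sqrt(-553251 + 923690) = 3530673 + sqrt(370439)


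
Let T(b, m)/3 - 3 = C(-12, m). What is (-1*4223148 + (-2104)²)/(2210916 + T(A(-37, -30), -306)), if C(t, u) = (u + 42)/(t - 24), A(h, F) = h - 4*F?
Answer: 203668/2210947 ≈ 0.092118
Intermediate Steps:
C(t, u) = (42 + u)/(-24 + t)
T(b, m) = 11/2 - m/12 (T(b, m) = 9 + 3*((42 + m)/(-24 - 12)) = 9 + 3*((42 + m)/(-36)) = 9 + 3*(-(42 + m)/36) = 9 + 3*(-7/6 - m/36) = 9 + (-7/2 - m/12) = 11/2 - m/12)
(-1*4223148 + (-2104)²)/(2210916 + T(A(-37, -30), -306)) = (-1*4223148 + (-2104)²)/(2210916 + (11/2 - 1/12*(-306))) = (-4223148 + 4426816)/(2210916 + (11/2 + 51/2)) = 203668/(2210916 + 31) = 203668/2210947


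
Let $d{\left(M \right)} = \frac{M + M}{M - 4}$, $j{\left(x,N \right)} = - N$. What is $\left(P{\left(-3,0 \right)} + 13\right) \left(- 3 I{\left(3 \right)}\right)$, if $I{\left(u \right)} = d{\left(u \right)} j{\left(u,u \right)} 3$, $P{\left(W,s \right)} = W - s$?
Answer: $-1620$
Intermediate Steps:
$d{\left(M \right)} = \frac{2 M}{-4 + M}$
$I{\left(u \right)} = - \frac{6 u^{2}}{-4 + u}$ ($I{\left(u \right)} = \frac{2 u}{-4 + u} \left(- u\right) 3 = - \frac{2 u^{2}}{-4 + u} 3 = - \frac{6 u^{2}}{-4 + u}$)
$\left(P{\left(-3,0 \right)} + 13\right) \left(- 3 I{\left(3 \right)}\right) = \left(\left(-3 - 0\right) + 13\right) \left(- 3 \left(- \frac{6 \cdot 3^{2}}{-4 + 3}\right)\right) = \left(\left(-3 + 0\right) + 13\right) \left(- 3 \left(\left(-6\right) 9 \frac{1}{-1}\right)\right) = \left(-3 + 13\right) \left(- 3 \left(\left(-6\right) 9 \left(-1\right)\right)\right) = 10 \left(\left(-3\right) 54\right) = 10 \left(-162\right) = -1620$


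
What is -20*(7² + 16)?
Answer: -1300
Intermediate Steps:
-20*(7² + 16) = -20*(49 + 16) = -20*65 = -1300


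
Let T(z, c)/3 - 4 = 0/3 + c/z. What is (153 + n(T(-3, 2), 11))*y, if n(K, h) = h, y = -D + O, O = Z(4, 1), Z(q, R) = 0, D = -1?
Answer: 164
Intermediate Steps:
T(z, c) = 12 + 3*c/z (T(z, c) = 12 + 3*(0/3 + c/z) = 12 + 3*(0*(⅓) + c/z) = 12 + 3*(0 + c/z) = 12 + 3*(c/z) = 12 + 3*c/z)
O = 0
y = 1 (y = -1*(-1) + 0 = 1 + 0 = 1)
(153 + n(T(-3, 2), 11))*y = (153 + 11)*1 = 164*1 = 164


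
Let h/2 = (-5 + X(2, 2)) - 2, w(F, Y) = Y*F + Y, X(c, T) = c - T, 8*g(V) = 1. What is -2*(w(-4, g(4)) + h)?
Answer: 115/4 ≈ 28.750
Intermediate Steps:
g(V) = 1/8 (g(V) = (1/8)*1 = 1/8)
w(F, Y) = Y + F*Y (w(F, Y) = F*Y + Y = Y + F*Y)
h = -14 (h = 2*((-5 + (2 - 1*2)) - 2) = 2*((-5 + (2 - 2)) - 2) = 2*((-5 + 0) - 2) = 2*(-5 - 2) = 2*(-7) = -14)
-2*(w(-4, g(4)) + h) = -2*((1 - 4)/8 - 14) = -2*((1/8)*(-3) - 14) = -2*(-3/8 - 14) = -2*(-115/8) = 115/4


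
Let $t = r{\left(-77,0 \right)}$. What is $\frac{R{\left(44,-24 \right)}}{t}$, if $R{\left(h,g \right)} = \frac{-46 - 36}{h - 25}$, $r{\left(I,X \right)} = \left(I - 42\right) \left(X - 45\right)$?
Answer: $- \frac{82}{101745} \approx -0.00080594$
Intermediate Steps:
$r{\left(I,X \right)} = \left(-45 + X\right) \left(-42 + I\right)$ ($r{\left(I,X \right)} = \left(-42 + I\right) \left(-45 + X\right) = \left(-45 + X\right) \left(-42 + I\right)$)
$t = 5355$ ($t = 1890 - -3465 - 0 - 0 = 1890 + 3465 + 0 + 0 = 5355$)
$R{\left(h,g \right)} = - \frac{82}{-25 + h}$
$\frac{R{\left(44,-24 \right)}}{t} = \frac{\left(-82\right) \frac{1}{-25 + 44}}{5355} = - \frac{82}{19} \cdot \frac{1}{5355} = \left(-82\right) \frac{1}{19} \cdot \frac{1}{5355} = \left(- \frac{82}{19}\right) \frac{1}{5355} = - \frac{82}{101745}$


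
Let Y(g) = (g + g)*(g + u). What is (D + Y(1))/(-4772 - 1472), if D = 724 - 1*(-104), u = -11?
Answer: -202/1561 ≈ -0.12940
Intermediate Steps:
D = 828 (D = 724 + 104 = 828)
Y(g) = 2*g*(-11 + g) (Y(g) = (g + g)*(g - 11) = (2*g)*(-11 + g) = 2*g*(-11 + g))
(D + Y(1))/(-4772 - 1472) = (828 + 2*1*(-11 + 1))/(-4772 - 1472) = (828 + 2*1*(-10))/(-6244) = (828 - 20)*(-1/6244) = 808*(-1/6244) = -202/1561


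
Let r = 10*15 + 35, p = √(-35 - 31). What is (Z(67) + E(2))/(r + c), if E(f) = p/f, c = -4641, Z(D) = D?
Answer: -67/4456 - I*√66/8912 ≈ -0.015036 - 0.00091158*I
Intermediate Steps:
p = I*√66 (p = √(-66) = I*√66 ≈ 8.124*I)
r = 185 (r = 150 + 35 = 185)
E(f) = I*√66/f (E(f) = (I*√66)/f = I*√66/f)
(Z(67) + E(2))/(r + c) = (67 + I*√66/2)/(185 - 4641) = (67 + I*√66*(½))/(-4456) = (67 + I*√66/2)*(-1/4456) = -67/4456 - I*√66/8912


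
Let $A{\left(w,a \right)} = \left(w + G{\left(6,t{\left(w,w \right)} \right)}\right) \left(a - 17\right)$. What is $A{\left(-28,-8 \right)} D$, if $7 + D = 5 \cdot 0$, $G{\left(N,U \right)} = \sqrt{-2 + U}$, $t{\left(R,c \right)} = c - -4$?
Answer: $-4900 + 175 i \sqrt{26} \approx -4900.0 + 892.33 i$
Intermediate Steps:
$t{\left(R,c \right)} = 4 + c$ ($t{\left(R,c \right)} = c + 4 = 4 + c$)
$A{\left(w,a \right)} = \left(-17 + a\right) \left(w + \sqrt{2 + w}\right)$ ($A{\left(w,a \right)} = \left(w + \sqrt{-2 + \left(4 + w\right)}\right) \left(a - 17\right) = \left(w + \sqrt{2 + w}\right) \left(-17 + a\right) = \left(-17 + a\right) \left(w + \sqrt{2 + w}\right)$)
$D = -7$ ($D = -7 + 5 \cdot 0 = -7 + 0 = -7$)
$A{\left(-28,-8 \right)} D = \left(\left(-17\right) \left(-28\right) - 17 \sqrt{2 - 28} - -224 - 8 \sqrt{2 - 28}\right) \left(-7\right) = \left(476 - 17 \sqrt{-26} + 224 - 8 \sqrt{-26}\right) \left(-7\right) = \left(476 - 17 i \sqrt{26} + 224 - 8 i \sqrt{26}\right) \left(-7\right) = \left(700 - 25 i \sqrt{26}\right) \left(-7\right) = -4900 + 175 i \sqrt{26}$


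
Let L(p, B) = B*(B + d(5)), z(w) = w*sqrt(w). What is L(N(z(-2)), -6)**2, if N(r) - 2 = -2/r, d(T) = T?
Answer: 36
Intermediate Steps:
z(w) = w**(3/2)
N(r) = 2 - 2/r
L(p, B) = B*(5 + B) (L(p, B) = B*(B + 5) = B*(5 + B))
L(N(z(-2)), -6)**2 = (-6*(5 - 6))**2 = (-6*(-1))**2 = 6**2 = 36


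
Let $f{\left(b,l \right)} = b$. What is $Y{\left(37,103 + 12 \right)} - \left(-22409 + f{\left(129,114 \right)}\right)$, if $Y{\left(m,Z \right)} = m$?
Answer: $22317$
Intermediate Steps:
$Y{\left(37,103 + 12 \right)} - \left(-22409 + f{\left(129,114 \right)}\right) = 37 + \left(22409 - 129\right) = 37 + 22280 = 22317$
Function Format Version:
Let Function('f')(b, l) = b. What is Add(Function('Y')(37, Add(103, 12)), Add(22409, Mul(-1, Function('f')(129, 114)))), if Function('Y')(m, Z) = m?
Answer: 22317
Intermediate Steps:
Add(Function('Y')(37, Add(103, 12)), Add(22409, Mul(-1, Function('f')(129, 114)))) = Add(37, Add(22409, Mul(-1, 129))) = Add(37, Add(22409, -129)) = Add(37, 22280) = 22317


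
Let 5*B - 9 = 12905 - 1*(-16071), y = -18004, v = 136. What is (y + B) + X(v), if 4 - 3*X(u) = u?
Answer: -12251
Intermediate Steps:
X(u) = 4/3 - u/3
B = 5797 (B = 9/5 + (12905 - 1*(-16071))/5 = 9/5 + (12905 + 16071)/5 = 9/5 + (⅕)*28976 = 9/5 + 28976/5 = 5797)
(y + B) + X(v) = (-18004 + 5797) + (4/3 - ⅓*136) = -12207 + (4/3 - 136/3) = -12207 - 44 = -12251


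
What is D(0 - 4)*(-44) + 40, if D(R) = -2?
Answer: 128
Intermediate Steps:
D(0 - 4)*(-44) + 40 = -2*(-44) + 40 = 88 + 40 = 128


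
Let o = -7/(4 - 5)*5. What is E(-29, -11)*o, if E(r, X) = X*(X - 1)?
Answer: 4620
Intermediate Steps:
E(r, X) = X*(-1 + X)
o = 35 (o = -7/(-1)*5 = -7*(-1)*5 = 7*5 = 35)
E(-29, -11)*o = -11*(-1 - 11)*35 = -11*(-12)*35 = 132*35 = 4620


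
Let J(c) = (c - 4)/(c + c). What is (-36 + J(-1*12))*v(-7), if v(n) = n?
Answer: 742/3 ≈ 247.33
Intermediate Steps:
J(c) = (-4 + c)/(2*c) (J(c) = (-4 + c)/((2*c)) = (-4 + c)*(1/(2*c)) = (-4 + c)/(2*c))
(-36 + J(-1*12))*v(-7) = (-36 + (-4 - 1*12)/(2*((-1*12))))*(-7) = (-36 + (½)*(-4 - 12)/(-12))*(-7) = (-36 + (½)*(-1/12)*(-16))*(-7) = (-36 + ⅔)*(-7) = -106/3*(-7) = 742/3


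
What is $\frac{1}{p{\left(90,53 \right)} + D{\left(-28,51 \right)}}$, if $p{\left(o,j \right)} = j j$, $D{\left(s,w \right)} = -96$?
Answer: $\frac{1}{2713} \approx 0.0003686$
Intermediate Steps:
$p{\left(o,j \right)} = j^{2}$
$\frac{1}{p{\left(90,53 \right)} + D{\left(-28,51 \right)}} = \frac{1}{53^{2} - 96} = \frac{1}{2809 - 96} = \frac{1}{2713}$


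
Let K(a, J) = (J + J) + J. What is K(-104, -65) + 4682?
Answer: 4487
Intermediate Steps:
K(a, J) = 3*J (K(a, J) = 2*J + J = 3*J)
K(-104, -65) + 4682 = 3*(-65) + 4682 = -195 + 4682 = 4487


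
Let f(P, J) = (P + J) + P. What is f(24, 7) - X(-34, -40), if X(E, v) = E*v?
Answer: -1305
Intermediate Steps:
f(P, J) = J + 2*P (f(P, J) = (J + P) + P = J + 2*P)
f(24, 7) - X(-34, -40) = (7 + 2*24) - (-34)*(-40) = (7 + 48) - 1*1360 = 55 - 1360 = -1305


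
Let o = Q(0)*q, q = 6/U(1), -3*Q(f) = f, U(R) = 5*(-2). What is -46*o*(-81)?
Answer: 0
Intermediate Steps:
U(R) = -10
Q(f) = -f/3
q = -⅗ (q = 6/(-10) = 6*(-⅒) = -⅗ ≈ -0.60000)
o = 0 (o = -⅓*0*(-⅗) = 0*(-⅗) = 0)
-46*o*(-81) = -46*0*(-81) = 0*(-81) = 0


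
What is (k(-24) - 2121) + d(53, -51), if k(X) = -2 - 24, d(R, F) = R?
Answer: -2094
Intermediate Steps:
k(X) = -26
(k(-24) - 2121) + d(53, -51) = (-26 - 2121) + 53 = -2147 + 53 = -2094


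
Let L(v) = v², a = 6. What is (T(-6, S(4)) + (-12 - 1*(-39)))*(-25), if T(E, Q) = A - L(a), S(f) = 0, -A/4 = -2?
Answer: 25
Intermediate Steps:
A = 8 (A = -4*(-2) = 8)
T(E, Q) = -28 (T(E, Q) = 8 - 1*6² = 8 - 1*36 = 8 - 36 = -28)
(T(-6, S(4)) + (-12 - 1*(-39)))*(-25) = (-28 + (-12 - 1*(-39)))*(-25) = (-28 + (-12 + 39))*(-25) = (-28 + 27)*(-25) = -1*(-25) = 25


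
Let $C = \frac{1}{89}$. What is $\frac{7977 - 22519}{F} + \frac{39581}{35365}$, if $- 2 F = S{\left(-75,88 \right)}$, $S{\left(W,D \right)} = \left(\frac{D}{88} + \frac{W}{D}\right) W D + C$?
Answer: $- \frac{44053426023}{1534381255} \approx -28.711$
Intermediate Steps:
$C = \frac{1}{89} \approx 0.011236$
$S{\left(W,D \right)} = \frac{1}{89} + D W \left(\frac{D}{88} + \frac{W}{D}\right)$ ($S{\left(W,D \right)} = \left(\frac{D}{88} + \frac{W}{D}\right) W D + \frac{1}{89} = W \left(\frac{D}{88} + \frac{W}{D}\right) D + \frac{1}{89} = D W \left(\frac{D}{88} + \frac{W}{D}\right) + \frac{1}{89} = \frac{1}{89} + D W \left(\frac{D}{88} + \frac{W}{D}\right)$)
$F = \frac{43387}{89}$ ($F = - \frac{\frac{1}{89} + \left(-75\right)^{2} + \frac{1}{88} \left(-75\right) 88^{2}}{2} = - \frac{\frac{1}{89} + 5625 + \frac{1}{88} \left(-75\right) 7744}{2} = - \frac{\frac{1}{89} + 5625 - 6600}{2} = \left(- \frac{1}{2}\right) \left(- \frac{86774}{89}\right) = \frac{43387}{89} \approx 487.49$)
$\frac{7977 - 22519}{F} + \frac{39581}{35365} = \frac{7977 - 22519}{\frac{43387}{89}} + \frac{39581}{35365} = \left(-14542\right) \frac{89}{43387} + 39581 \cdot \frac{1}{35365} = - \frac{1294238}{43387} + \frac{39581}{35365} = - \frac{44053426023}{1534381255}$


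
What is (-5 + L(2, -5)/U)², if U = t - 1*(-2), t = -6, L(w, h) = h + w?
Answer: 289/16 ≈ 18.063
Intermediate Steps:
U = -4 (U = -6 - 1*(-2) = -6 + 2 = -4)
(-5 + L(2, -5)/U)² = (-5 + (-5 + 2)/(-4))² = (-5 - 3*(-¼))² = (-5 + ¾)² = (-17/4)² = 289/16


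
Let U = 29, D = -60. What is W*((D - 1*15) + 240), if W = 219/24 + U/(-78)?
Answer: 150205/104 ≈ 1444.3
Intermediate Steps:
W = 2731/312 (W = 219/24 + 29/(-78) = 219*(1/24) + 29*(-1/78) = 73/8 - 29/78 = 2731/312 ≈ 8.7532)
W*((D - 1*15) + 240) = 2731*((-60 - 1*15) + 240)/312 = 2731*((-60 - 15) + 240)/312 = 2731*(-75 + 240)/312 = (2731/312)*165 = 150205/104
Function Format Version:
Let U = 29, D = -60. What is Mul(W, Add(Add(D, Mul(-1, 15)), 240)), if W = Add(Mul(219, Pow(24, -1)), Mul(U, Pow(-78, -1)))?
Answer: Rational(150205, 104) ≈ 1444.3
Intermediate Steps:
W = Rational(2731, 312) (W = Add(Mul(219, Pow(24, -1)), Mul(29, Pow(-78, -1))) = Add(Mul(219, Rational(1, 24)), Mul(29, Rational(-1, 78))) = Add(Rational(73, 8), Rational(-29, 78)) = Rational(2731, 312) ≈ 8.7532)
Mul(W, Add(Add(D, Mul(-1, 15)), 240)) = Mul(Rational(2731, 312), Add(Add(-60, Mul(-1, 15)), 240)) = Mul(Rational(2731, 312), Add(Add(-60, -15), 240)) = Mul(Rational(2731, 312), Add(-75, 240)) = Mul(Rational(2731, 312), 165) = Rational(150205, 104)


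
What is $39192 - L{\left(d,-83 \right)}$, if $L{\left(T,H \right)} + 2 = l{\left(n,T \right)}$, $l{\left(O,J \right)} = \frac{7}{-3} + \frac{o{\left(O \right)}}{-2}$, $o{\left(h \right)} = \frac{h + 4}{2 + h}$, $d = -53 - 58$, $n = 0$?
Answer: $\frac{117592}{3} \approx 39197.0$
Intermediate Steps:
$d = -111$
$o{\left(h \right)} = \frac{4 + h}{2 + h}$
$l{\left(O,J \right)} = - \frac{7}{3} - \frac{4 + O}{2 \left(2 + O\right)}$ ($l{\left(O,J \right)} = \frac{7}{-3} + \frac{\frac{1}{2 + O} \left(4 + O\right)}{-2} = 7 \left(- \frac{1}{3}\right) + \frac{4 + O}{2 + O} \left(- \frac{1}{2}\right) = - \frac{7}{3} - \frac{4 + O}{2 \left(2 + O\right)}$)
$L{\left(T,H \right)} = - \frac{16}{3}$ ($L{\left(T,H \right)} = -2 + \frac{-40 - 0}{6 \left(2 + 0\right)} = -2 + \frac{-40 + 0}{6 \cdot 2} = -2 + \frac{1}{6} \cdot \frac{1}{2} \left(-40\right) = -2 - \frac{10}{3} = - \frac{16}{3}$)
$39192 - L{\left(d,-83 \right)} = 39192 - - \frac{16}{3} = 39192 + \frac{16}{3} = \frac{117592}{3}$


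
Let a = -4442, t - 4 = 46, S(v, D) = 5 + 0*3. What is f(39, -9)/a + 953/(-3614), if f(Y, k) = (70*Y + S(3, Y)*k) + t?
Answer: -3529379/4013347 ≈ -0.87941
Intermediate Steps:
S(v, D) = 5 (S(v, D) = 5 + 0 = 5)
t = 50 (t = 4 + 46 = 50)
f(Y, k) = 50 + 5*k + 70*Y (f(Y, k) = (70*Y + 5*k) + 50 = (5*k + 70*Y) + 50 = 50 + 5*k + 70*Y)
f(39, -9)/a + 953/(-3614) = (50 + 5*(-9) + 70*39)/(-4442) + 953/(-3614) = (50 - 45 + 2730)*(-1/4442) + 953*(-1/3614) = 2735*(-1/4442) - 953/3614 = -2735/4442 - 953/3614 = -3529379/4013347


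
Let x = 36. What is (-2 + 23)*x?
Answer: 756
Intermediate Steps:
(-2 + 23)*x = (-2 + 23)*36 = 21*36 = 756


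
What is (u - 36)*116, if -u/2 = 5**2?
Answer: -9976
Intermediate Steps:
u = -50 (u = -2*5**2 = -2*25 = -50)
(u - 36)*116 = (-50 - 36)*116 = -86*116 = -9976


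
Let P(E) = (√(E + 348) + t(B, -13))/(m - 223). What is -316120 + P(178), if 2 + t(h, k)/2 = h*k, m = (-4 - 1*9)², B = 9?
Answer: -8535121/27 - √526/54 ≈ -3.1612e+5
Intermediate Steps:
m = 169 (m = (-4 - 9)² = (-13)² = 169)
t(h, k) = -4 + 2*h*k (t(h, k) = -4 + 2*(h*k) = -4 + 2*h*k)
P(E) = 119/27 - √(348 + E)/54 (P(E) = (√(E + 348) + (-4 + 2*9*(-13)))/(169 - 223) = (√(348 + E) + (-4 - 234))/(-54) = (√(348 + E) - 238)*(-1/54) = (-238 + √(348 + E))*(-1/54) = 119/27 - √(348 + E)/54)
-316120 + P(178) = -316120 + (119/27 - √(348 + 178)/54) = -316120 + (119/27 - √526/54) = -8535121/27 - √526/54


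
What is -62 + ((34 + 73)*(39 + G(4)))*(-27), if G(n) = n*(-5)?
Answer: -54953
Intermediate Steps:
G(n) = -5*n
-62 + ((34 + 73)*(39 + G(4)))*(-27) = -62 + ((34 + 73)*(39 - 5*4))*(-27) = -62 + (107*(39 - 20))*(-27) = -62 + (107*19)*(-27) = -62 + 2033*(-27) = -62 - 54891 = -54953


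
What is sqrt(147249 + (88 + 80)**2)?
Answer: 3*sqrt(19497) ≈ 418.90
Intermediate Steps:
sqrt(147249 + (88 + 80)**2) = sqrt(147249 + 168**2) = sqrt(147249 + 28224) = sqrt(175473) = 3*sqrt(19497)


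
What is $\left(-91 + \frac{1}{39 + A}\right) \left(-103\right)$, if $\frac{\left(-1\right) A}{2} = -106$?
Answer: $\frac{2352520}{251} \approx 9372.6$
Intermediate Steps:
$A = 212$ ($A = \left(-2\right) \left(-106\right) = 212$)
$\left(-91 + \frac{1}{39 + A}\right) \left(-103\right) = \left(-91 + \frac{1}{39 + 212}\right) \left(-103\right) = \left(-91 + \frac{1}{251}\right) \left(-103\right) = \left(- \frac{22840}{251}\right) \left(-103\right) = \frac{2352520}{251}$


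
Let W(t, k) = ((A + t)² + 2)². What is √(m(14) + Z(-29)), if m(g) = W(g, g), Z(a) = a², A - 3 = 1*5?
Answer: √237037 ≈ 486.86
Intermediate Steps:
A = 8 (A = 3 + 1*5 = 3 + 5 = 8)
W(t, k) = (2 + (8 + t)²)² (W(t, k) = ((8 + t)² + 2)² = (2 + (8 + t)²)²)
m(g) = (2 + (8 + g)²)²
√(m(14) + Z(-29)) = √((2 + (8 + 14)²)² + (-29)²) = √((2 + 22²)² + 841) = √((2 + 484)² + 841) = √(486² + 841) = √(236196 + 841) = √237037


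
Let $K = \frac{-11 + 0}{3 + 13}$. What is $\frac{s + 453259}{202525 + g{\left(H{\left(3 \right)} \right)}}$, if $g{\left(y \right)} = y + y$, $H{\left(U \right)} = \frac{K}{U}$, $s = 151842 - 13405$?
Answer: $\frac{14200704}{4860589} \approx 2.9216$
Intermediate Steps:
$K = - \frac{11}{16} \approx -0.6875$
$s = 138437$
$H{\left(U \right)} = - \frac{11}{16 U}$
$g{\left(y \right)} = 2 y$
$\frac{s + 453259}{202525 + g{\left(H{\left(3 \right)} \right)}} = \frac{138437 + 453259}{202525 + 2 \left(- \frac{11}{16 \cdot 3}\right)} = \frac{591696}{202525 + 2 \left(\left(- \frac{11}{16}\right) \frac{1}{3}\right)} = \frac{591696}{202525 + 2 \left(- \frac{11}{48}\right)} = \frac{591696}{202525 - \frac{11}{24}} = \frac{591696}{\frac{4860589}{24}} = 591696 \cdot \frac{24}{4860589} = \frac{14200704}{4860589}$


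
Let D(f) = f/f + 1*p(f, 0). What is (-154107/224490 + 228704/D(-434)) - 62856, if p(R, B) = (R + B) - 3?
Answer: -516967157621/8156470 ≈ -63381.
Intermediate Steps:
p(R, B) = -3 + B + R (p(R, B) = (B + R) - 3 = -3 + B + R)
D(f) = -2 + f (D(f) = f/f + 1*(-3 + 0 + f) = 1 + 1*(-3 + f) = 1 + (-3 + f) = -2 + f)
(-154107/224490 + 228704/D(-434)) - 62856 = (-154107/224490 + 228704/(-2 - 434)) - 62856 = (-154107*1/224490 + 228704/(-436)) - 62856 = (-51369/74830 + 228704*(-1/436)) - 62856 = (-51369/74830 - 57176/109) - 62856 = -4284079301/8156470 - 62856 = -516967157621/8156470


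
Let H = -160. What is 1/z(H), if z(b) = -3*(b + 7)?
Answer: 1/459 ≈ 0.0021787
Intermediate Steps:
z(b) = -21 - 3*b (z(b) = -3*(7 + b) = -21 - 3*b)
1/z(H) = 1/(-21 - 3*(-160)) = 1/(-21 + 480) = 1/459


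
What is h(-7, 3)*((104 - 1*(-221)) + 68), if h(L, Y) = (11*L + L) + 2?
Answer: -32226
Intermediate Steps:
h(L, Y) = 2 + 12*L (h(L, Y) = 12*L + 2 = 2 + 12*L)
h(-7, 3)*((104 - 1*(-221)) + 68) = (2 + 12*(-7))*((104 - 1*(-221)) + 68) = (2 - 84)*((104 + 221) + 68) = -82*(325 + 68) = -82*393 = -32226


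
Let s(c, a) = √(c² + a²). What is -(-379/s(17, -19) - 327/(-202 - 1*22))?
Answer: -327/224 + 379*√26/130 ≈ 13.406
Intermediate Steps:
s(c, a) = √(a² + c²)
-(-379/s(17, -19) - 327/(-202 - 1*22)) = -(-379/√((-19)² + 17²) - 327/(-202 - 1*22)) = -(-379/√(361 + 289) - 327/(-202 - 22)) = -(-379*√26/130 - 327/(-224)) = -(-379*√26/130 - 327*(-1/224)) = -(-379*√26/130 + 327/224) = -(327/224 - 379*√26/130) = -327/224 + 379*√26/130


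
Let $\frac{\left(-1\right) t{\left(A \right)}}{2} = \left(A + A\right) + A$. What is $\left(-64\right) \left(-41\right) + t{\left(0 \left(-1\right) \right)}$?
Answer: $2624$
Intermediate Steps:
$t{\left(A \right)} = - 6 A$ ($t{\left(A \right)} = - 2 \left(\left(A + A\right) + A\right) = - 2 \left(2 A + A\right) = - 2 \cdot 3 A = - 6 A$)
$\left(-64\right) \left(-41\right) + t{\left(0 \left(-1\right) \right)} = \left(-64\right) \left(-41\right) - 6 \cdot 0 \left(-1\right) = 2624 - 0 = 2624 + 0 = 2624$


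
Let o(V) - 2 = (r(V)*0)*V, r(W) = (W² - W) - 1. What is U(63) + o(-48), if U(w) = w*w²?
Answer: 250049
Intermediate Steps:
r(W) = -1 + W² - W
o(V) = 2 (o(V) = 2 + ((-1 + V² - V)*0)*V = 2 + 0*V = 2 + 0 = 2)
U(w) = w³
U(63) + o(-48) = 63³ + 2 = 250047 + 2 = 250049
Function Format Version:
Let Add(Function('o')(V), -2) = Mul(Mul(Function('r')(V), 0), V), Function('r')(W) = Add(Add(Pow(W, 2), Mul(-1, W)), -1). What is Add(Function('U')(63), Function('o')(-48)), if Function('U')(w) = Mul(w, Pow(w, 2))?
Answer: 250049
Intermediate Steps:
Function('r')(W) = Add(-1, Pow(W, 2), Mul(-1, W))
Function('o')(V) = 2 (Function('o')(V) = Add(2, Mul(Mul(Add(-1, Pow(V, 2), Mul(-1, V)), 0), V)) = Add(2, Mul(0, V)) = Add(2, 0) = 2)
Function('U')(w) = Pow(w, 3)
Add(Function('U')(63), Function('o')(-48)) = Add(Pow(63, 3), 2) = Add(250047, 2) = 250049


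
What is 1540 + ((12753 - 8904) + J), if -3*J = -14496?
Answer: 10221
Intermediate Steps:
J = 4832 (J = -⅓*(-14496) = 4832)
1540 + ((12753 - 8904) + J) = 1540 + ((12753 - 8904) + 4832) = 1540 + (3849 + 4832) = 1540 + 8681 = 10221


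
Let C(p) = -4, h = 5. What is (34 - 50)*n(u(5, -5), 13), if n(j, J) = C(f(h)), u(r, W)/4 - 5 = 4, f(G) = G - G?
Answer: 64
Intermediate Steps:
f(G) = 0
u(r, W) = 36 (u(r, W) = 20 + 4*4 = 20 + 16 = 36)
n(j, J) = -4
(34 - 50)*n(u(5, -5), 13) = (34 - 50)*(-4) = -16*(-4) = 64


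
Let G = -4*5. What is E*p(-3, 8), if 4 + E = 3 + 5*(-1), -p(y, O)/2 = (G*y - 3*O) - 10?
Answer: 312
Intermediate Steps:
G = -20
p(y, O) = 20 + 6*O + 40*y (p(y, O) = -2*((-20*y - 3*O) - 10) = -2*(-10 - 20*y - 3*O) = 20 + 6*O + 40*y)
E = -6 (E = -4 + (3 + 5*(-1)) = -4 + (3 - 5) = -4 - 2 = -6)
E*p(-3, 8) = -6*(20 + 6*8 + 40*(-3)) = -6*(20 + 48 - 120) = -6*(-52) = 312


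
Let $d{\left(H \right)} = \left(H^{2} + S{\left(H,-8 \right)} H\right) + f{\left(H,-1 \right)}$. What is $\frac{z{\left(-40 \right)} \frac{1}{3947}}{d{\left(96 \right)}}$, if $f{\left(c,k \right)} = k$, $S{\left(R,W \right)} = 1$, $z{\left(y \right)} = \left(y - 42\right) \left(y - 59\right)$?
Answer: $\frac{8118}{36750517} \approx 0.00022089$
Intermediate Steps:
$z{\left(y \right)} = \left(-59 + y\right) \left(-42 + y\right)$ ($z{\left(y \right)} = \left(-42 + y\right) \left(-59 + y\right) = \left(-59 + y\right) \left(-42 + y\right)$)
$d{\left(H \right)} = -1 + H + H^{2}$ ($d{\left(H \right)} = \left(H^{2} + 1 H\right) - 1 = \left(H^{2} + H\right) - 1 = \left(H + H^{2}\right) - 1 = -1 + H + H^{2}$)
$\frac{z{\left(-40 \right)} \frac{1}{3947}}{d{\left(96 \right)}} = \frac{\left(2478 + \left(-40\right)^{2} - -4040\right) \frac{1}{3947}}{-1 + 96 + 96^{2}} = \frac{\left(2478 + 1600 + 4040\right) \frac{1}{3947}}{-1 + 96 + 9216} = \frac{8118 \cdot \frac{1}{3947}}{9311} = \frac{8118}{3947} \cdot \frac{1}{9311} = \frac{8118}{36750517}$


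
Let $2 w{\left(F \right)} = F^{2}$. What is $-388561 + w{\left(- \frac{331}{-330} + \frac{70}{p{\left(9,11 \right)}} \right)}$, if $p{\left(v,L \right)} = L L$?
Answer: $- \frac{10240025922719}{26353800} \approx -3.8856 \cdot 10^{5}$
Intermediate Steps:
$p{\left(v,L \right)} = L^{2}$
$w{\left(F \right)} = \frac{F^{2}}{2}$
$-388561 + w{\left(- \frac{331}{-330} + \frac{70}{p{\left(9,11 \right)}} \right)} = -388561 + \frac{\left(- \frac{331}{-330} + \frac{70}{11^{2}}\right)^{2}}{2} = -388561 + \frac{\left(\left(-331\right) \left(- \frac{1}{330}\right) + \frac{70}{121}\right)^{2}}{2} = -388561 + \frac{\left(\frac{331}{330} + 70 \cdot \frac{1}{121}\right)^{2}}{2} = -388561 + \frac{\left(\frac{331}{330} + \frac{70}{121}\right)^{2}}{2} = -388561 + \frac{\left(\frac{5741}{3630}\right)^{2}}{2} = -388561 + \frac{1}{2} \cdot \frac{32959081}{13176900} = -388561 + \frac{32959081}{26353800} = - \frac{10240025922719}{26353800}$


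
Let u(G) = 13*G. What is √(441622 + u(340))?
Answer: √446042 ≈ 667.86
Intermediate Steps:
√(441622 + u(340)) = √(441622 + 13*340) = √(441622 + 4420) = √446042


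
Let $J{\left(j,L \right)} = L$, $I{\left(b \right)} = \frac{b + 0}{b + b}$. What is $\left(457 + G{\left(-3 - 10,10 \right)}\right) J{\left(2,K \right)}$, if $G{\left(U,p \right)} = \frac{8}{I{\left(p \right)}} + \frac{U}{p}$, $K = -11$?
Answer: $- \frac{51887}{10} \approx -5188.7$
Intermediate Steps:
$I{\left(b \right)} = \frac{1}{2}$ ($I{\left(b \right)} = \frac{b}{2 b} = b \frac{1}{2 b} = \frac{1}{2}$)
$G{\left(U,p \right)} = 16 + \frac{U}{p}$ ($G{\left(U,p \right)} = 8 \frac{1}{\frac{1}{2}} + \frac{U}{p} = 8 \cdot 2 + \frac{U}{p} = 16 + \frac{U}{p}$)
$\left(457 + G{\left(-3 - 10,10 \right)}\right) J{\left(2,K \right)} = \left(457 + \left(16 + \frac{-3 - 10}{10}\right)\right) \left(-11\right) = \left(457 + \left(16 + \left(-3 - 10\right) \frac{1}{10}\right)\right) \left(-11\right) = \left(457 + \left(16 - \frac{13}{10}\right)\right) \left(-11\right) = \left(457 + \frac{147}{10}\right) \left(-11\right) = \frac{4717}{10} \left(-11\right) = - \frac{51887}{10}$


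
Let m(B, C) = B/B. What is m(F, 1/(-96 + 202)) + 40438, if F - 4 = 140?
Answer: 40439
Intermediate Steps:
F = 144 (F = 4 + 140 = 144)
m(B, C) = 1
m(F, 1/(-96 + 202)) + 40438 = 1 + 40438 = 40439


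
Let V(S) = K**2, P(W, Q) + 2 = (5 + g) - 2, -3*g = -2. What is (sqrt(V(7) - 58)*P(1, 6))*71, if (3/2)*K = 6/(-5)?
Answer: 71*I*sqrt(1434)/3 ≈ 896.21*I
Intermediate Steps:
g = 2/3 (g = -1/3*(-2) = 2/3 ≈ 0.66667)
P(W, Q) = 5/3 (P(W, Q) = -2 + ((5 + 2/3) - 2) = -2 + (17/3 - 2) = -2 + 11/3 = 5/3)
K = -4/5 (K = 2*(6/(-5))/3 = 2*(6*(-1/5))/3 = (2/3)*(-6/5) = -4/5 ≈ -0.80000)
V(S) = 16/25 (V(S) = (-4/5)**2 = 16/25)
(sqrt(V(7) - 58)*P(1, 6))*71 = (sqrt(16/25 - 58)*(5/3))*71 = (sqrt(-1434/25)*(5/3))*71 = ((I*sqrt(1434)/5)*(5/3))*71 = (I*sqrt(1434)/3)*71 = 71*I*sqrt(1434)/3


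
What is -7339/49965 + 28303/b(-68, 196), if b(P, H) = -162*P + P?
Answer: 1333812023/547016820 ≈ 2.4383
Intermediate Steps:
b(P, H) = -161*P
-7339/49965 + 28303/b(-68, 196) = -7339/49965 + 28303/((-161*(-68))) = -7339*1/49965 + 28303/10948 = -7339/49965 + 28303*(1/10948) = -7339/49965 + 28303/10948 = 1333812023/547016820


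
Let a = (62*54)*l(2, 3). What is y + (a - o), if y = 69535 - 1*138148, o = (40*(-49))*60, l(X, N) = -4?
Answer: 35595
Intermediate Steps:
o = -117600 (o = -1960*60 = -117600)
a = -13392 (a = (62*54)*(-4) = 3348*(-4) = -13392)
y = -68613 (y = 69535 - 138148 = -68613)
y + (a - o) = -68613 + (-13392 - 1*(-117600)) = -68613 + (-13392 + 117600) = -68613 + 104208 = 35595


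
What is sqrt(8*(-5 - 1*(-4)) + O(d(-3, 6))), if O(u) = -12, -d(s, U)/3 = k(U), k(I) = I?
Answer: 2*I*sqrt(5) ≈ 4.4721*I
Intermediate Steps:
d(s, U) = -3*U
sqrt(8*(-5 - 1*(-4)) + O(d(-3, 6))) = sqrt(8*(-5 - 1*(-4)) - 12) = sqrt(8*(-5 + 4) - 12) = sqrt(8*(-1) - 12) = sqrt(-8 - 12) = sqrt(-20) = 2*I*sqrt(5)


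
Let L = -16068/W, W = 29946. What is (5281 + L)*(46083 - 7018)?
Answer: 1029549988545/4991 ≈ 2.0628e+8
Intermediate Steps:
L = -2678/4991 (L = -16068/29946 = -16068*1/29946 = -2678/4991 ≈ -0.53657)
(5281 + L)*(46083 - 7018) = (5281 - 2678/4991)*(46083 - 7018) = (26354793/4991)*39065 = 1029549988545/4991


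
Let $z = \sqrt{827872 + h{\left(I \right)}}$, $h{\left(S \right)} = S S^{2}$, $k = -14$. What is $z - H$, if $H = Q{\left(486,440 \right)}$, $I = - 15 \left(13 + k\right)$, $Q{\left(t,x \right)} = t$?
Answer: $-486 + \sqrt{831247} \approx 425.73$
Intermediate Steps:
$I = 15$ ($I = - 15 \left(13 - 14\right) = \left(-15\right) \left(-1\right) = 15$)
$h{\left(S \right)} = S^{3}$
$H = 486$
$z = \sqrt{831247}$ ($z = \sqrt{827872 + 15^{3}} = \sqrt{827872 + 3375} = \sqrt{831247} \approx 911.73$)
$z - H = \sqrt{831247} - 486 = -486 + \sqrt{831247}$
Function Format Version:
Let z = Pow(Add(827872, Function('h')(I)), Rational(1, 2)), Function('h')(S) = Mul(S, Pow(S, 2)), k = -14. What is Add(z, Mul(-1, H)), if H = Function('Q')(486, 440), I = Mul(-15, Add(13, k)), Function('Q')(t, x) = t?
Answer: Add(-486, Pow(831247, Rational(1, 2))) ≈ 425.73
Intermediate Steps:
I = 15 (I = Mul(-15, Add(13, -14)) = Mul(-15, -1) = 15)
Function('h')(S) = Pow(S, 3)
H = 486
z = Pow(831247, Rational(1, 2)) (z = Pow(Add(827872, Pow(15, 3)), Rational(1, 2)) = Pow(Add(827872, 3375), Rational(1, 2)) = Pow(831247, Rational(1, 2)) ≈ 911.73)
Add(z, Mul(-1, H)) = Add(Pow(831247, Rational(1, 2)), Mul(-1, 486)) = Add(Pow(831247, Rational(1, 2)), -486) = Add(-486, Pow(831247, Rational(1, 2)))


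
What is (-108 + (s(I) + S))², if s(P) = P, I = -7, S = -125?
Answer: 57600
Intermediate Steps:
(-108 + (s(I) + S))² = (-108 + (-7 - 125))² = (-108 - 132)² = (-240)² = 57600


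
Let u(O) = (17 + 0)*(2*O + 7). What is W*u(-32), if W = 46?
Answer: -44574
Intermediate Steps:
u(O) = 119 + 34*O (u(O) = 17*(7 + 2*O) = 119 + 34*O)
W*u(-32) = 46*(119 + 34*(-32)) = 46*(119 - 1088) = 46*(-969) = -44574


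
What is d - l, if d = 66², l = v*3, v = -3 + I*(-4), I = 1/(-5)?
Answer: 21813/5 ≈ 4362.6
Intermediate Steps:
I = -⅕ ≈ -0.20000
v = -11/5 (v = -3 - ⅕*(-4) = -3 + ⅘ = -11/5 ≈ -2.2000)
l = -33/5 (l = -11/5*3 = -33/5 ≈ -6.6000)
d = 4356
d - l = 4356 - 1*(-33/5) = 4356 + 33/5 = 21813/5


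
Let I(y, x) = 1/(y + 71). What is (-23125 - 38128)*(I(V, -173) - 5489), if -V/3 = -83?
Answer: 107589608187/320 ≈ 3.3622e+8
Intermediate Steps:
V = 249 (V = -3*(-83) = 249)
I(y, x) = 1/(71 + y)
(-23125 - 38128)*(I(V, -173) - 5489) = (-23125 - 38128)*(1/(71 + 249) - 5489) = -61253*(1/320 - 5489) = -61253*(-1756479/320) = 107589608187/320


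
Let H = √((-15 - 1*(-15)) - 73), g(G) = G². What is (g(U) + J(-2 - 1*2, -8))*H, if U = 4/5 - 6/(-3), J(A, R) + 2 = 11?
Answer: 421*I*√73/25 ≈ 143.88*I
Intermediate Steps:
J(A, R) = 9 (J(A, R) = -2 + 11 = 9)
U = 14/5 (U = 4*(⅕) - 6*(-⅓) = ⅘ + 2 = 14/5 ≈ 2.8000)
H = I*√73 (H = √((-15 + 15) - 73) = √(0 - 73) = √(-73) = I*√73 ≈ 8.544*I)
(g(U) + J(-2 - 1*2, -8))*H = ((14/5)² + 9)*(I*√73) = (196/25 + 9)*(I*√73) = 421*(I*√73)/25 = 421*I*√73/25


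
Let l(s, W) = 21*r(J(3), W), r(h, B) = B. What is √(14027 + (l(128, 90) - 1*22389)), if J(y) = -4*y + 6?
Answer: 2*I*√1618 ≈ 80.449*I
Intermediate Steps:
J(y) = 6 - 4*y
l(s, W) = 21*W
√(14027 + (l(128, 90) - 1*22389)) = √(14027 + (21*90 - 1*22389)) = √(14027 + (1890 - 22389)) = √(14027 - 20499) = √(-6472) = 2*I*√1618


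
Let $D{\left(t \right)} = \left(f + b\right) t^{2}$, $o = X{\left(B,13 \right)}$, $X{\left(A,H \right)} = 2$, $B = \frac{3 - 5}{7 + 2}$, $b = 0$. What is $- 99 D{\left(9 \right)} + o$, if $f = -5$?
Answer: $40097$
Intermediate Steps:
$B = - \frac{2}{9} \approx -0.22222$
$o = 2$
$D{\left(t \right)} = - 5 t^{2}$ ($D{\left(t \right)} = \left(-5 + 0\right) t^{2} = - 5 t^{2}$)
$- 99 D{\left(9 \right)} + o = - 99 \left(- 5 \cdot 9^{2}\right) + 2 = - 99 \left(\left(-5\right) 81\right) + 2 = \left(-99\right) \left(-405\right) + 2 = 40095 + 2 = 40097$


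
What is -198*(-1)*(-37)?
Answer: -7326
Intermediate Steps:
-198*(-1)*(-37) = -33*(-6)*(-37) = 198*(-37) = -7326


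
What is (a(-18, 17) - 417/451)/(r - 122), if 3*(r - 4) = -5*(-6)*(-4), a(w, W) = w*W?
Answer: 138423/71258 ≈ 1.9426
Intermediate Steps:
a(w, W) = W*w
r = -36 (r = 4 + (-5*(-6)*(-4))/3 = 4 + (30*(-4))/3 = 4 + (⅓)*(-120) = 4 - 40 = -36)
(a(-18, 17) - 417/451)/(r - 122) = (17*(-18) - 417/451)/(-36 - 122) = (-306 - 417*1/451)/(-158) = (-306 - 417/451)*(-1/158) = -138423/451*(-1/158) = 138423/71258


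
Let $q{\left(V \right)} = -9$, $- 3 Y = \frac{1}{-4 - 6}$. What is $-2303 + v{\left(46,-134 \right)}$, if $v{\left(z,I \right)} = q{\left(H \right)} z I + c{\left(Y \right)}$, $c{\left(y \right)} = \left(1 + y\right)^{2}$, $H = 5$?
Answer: $\frac{47856661}{900} \approx 53174.0$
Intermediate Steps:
$Y = \frac{1}{30}$ ($Y = - \frac{1}{3 \left(-4 - 6\right)} = - \frac{1}{3 \left(-10\right)} = \left(- \frac{1}{3}\right) \left(- \frac{1}{10}\right) = \frac{1}{30} \approx 0.033333$)
$v{\left(z,I \right)} = \frac{961}{900} - 9 I z$ ($v{\left(z,I \right)} = - 9 z I + \left(1 + \frac{1}{30}\right)^{2} = - 9 I z + \left(\frac{31}{30}\right)^{2} = - 9 I z + \frac{961}{900} = \frac{961}{900} - 9 I z$)
$-2303 + v{\left(46,-134 \right)} = -2303 - \left(- \frac{961}{900} - 55476\right) = -2303 + \left(\frac{961}{900} + 55476\right) = -2303 + \frac{49929361}{900} = \frac{47856661}{900}$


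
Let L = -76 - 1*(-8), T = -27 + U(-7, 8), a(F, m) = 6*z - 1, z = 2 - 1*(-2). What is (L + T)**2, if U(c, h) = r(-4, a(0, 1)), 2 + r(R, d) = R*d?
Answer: 35721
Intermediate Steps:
z = 4 (z = 2 + 2 = 4)
a(F, m) = 23 (a(F, m) = 6*4 - 1 = 24 - 1 = 23)
r(R, d) = -2 + R*d
U(c, h) = -94 (U(c, h) = -2 - 4*23 = -2 - 92 = -94)
T = -121 (T = -27 - 94 = -121)
L = -68 (L = -76 + 8 = -68)
(L + T)**2 = (-68 - 121)**2 = (-189)**2 = 35721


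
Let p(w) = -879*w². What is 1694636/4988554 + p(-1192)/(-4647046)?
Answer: 1559569242607970/5795509977871 ≈ 269.10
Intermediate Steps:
1694636/4988554 + p(-1192)/(-4647046) = 1694636/4988554 - 879*(-1192)²/(-4647046) = 1694636*(1/4988554) - 879*1420864*(-1/4647046) = 847318/2494277 - 1248939456*(-1/4647046) = 847318/2494277 + 624469728/2323523 = 1559569242607970/5795509977871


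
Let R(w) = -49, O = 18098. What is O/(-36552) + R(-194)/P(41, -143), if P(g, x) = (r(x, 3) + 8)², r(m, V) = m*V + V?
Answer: -197746625/399156978 ≈ -0.49541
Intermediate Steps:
r(m, V) = V + V*m (r(m, V) = V*m + V = V + V*m)
P(g, x) = (11 + 3*x)² (P(g, x) = (3*(1 + x) + 8)² = ((3 + 3*x) + 8)² = (11 + 3*x)²)
O/(-36552) + R(-194)/P(41, -143) = 18098/(-36552) - 49/(11 + 3*(-143))² = 18098*(-1/36552) - 49/(11 - 429)² = -9049/18276 - 49/((-418)²) = -9049/18276 - 49/174724 = -197746625/399156978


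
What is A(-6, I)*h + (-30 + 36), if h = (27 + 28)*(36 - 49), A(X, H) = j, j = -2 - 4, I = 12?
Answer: 4296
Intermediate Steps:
j = -6
A(X, H) = -6
h = -715 (h = 55*(-13) = -715)
A(-6, I)*h + (-30 + 36) = -6*(-715) + (-30 + 36) = 4290 + 6 = 4296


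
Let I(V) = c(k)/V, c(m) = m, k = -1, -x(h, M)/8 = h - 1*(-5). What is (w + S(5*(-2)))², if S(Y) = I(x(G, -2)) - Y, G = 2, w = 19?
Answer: 2640625/3136 ≈ 842.04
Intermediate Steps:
x(h, M) = -40 - 8*h (x(h, M) = -8*(h - 1*(-5)) = -8*(h + 5) = -8*(5 + h) = -40 - 8*h)
I(V) = -1/V
S(Y) = 1/56 - Y (S(Y) = -1/(-40 - 8*2) - Y = -1/(-40 - 16) - Y = -1/(-56) - Y = -1*(-1/56) - Y = 1/56 - Y)
(w + S(5*(-2)))² = (19 + (1/56 - 5*(-2)))² = (19 + (1/56 - 1*(-10)))² = (19 + (1/56 + 10))² = (19 + 561/56)² = (1625/56)² = 2640625/3136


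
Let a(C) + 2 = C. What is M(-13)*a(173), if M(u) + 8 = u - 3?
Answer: -4104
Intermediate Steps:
M(u) = -11 + u (M(u) = -8 + (u - 3) = -8 + (-3 + u) = -11 + u)
a(C) = -2 + C
M(-13)*a(173) = (-11 - 13)*(-2 + 173) = -24*171 = -4104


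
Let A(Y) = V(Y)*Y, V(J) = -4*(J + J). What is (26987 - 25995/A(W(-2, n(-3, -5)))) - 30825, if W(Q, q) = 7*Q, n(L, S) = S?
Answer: -5991989/1568 ≈ -3821.4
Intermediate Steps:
V(J) = -8*J
A(Y) = -8*Y² (A(Y) = (-8*Y)*Y = -8*Y²)
(26987 - 25995/A(W(-2, n(-3, -5)))) - 30825 = (26987 - 25995/((-8*(7*(-2))²))) - 30825 = (26987 - 25995/((-8*(-14)²))) - 30825 = (26987 - 25995/((-8*196))) - 30825 = (26987 - 25995/(-1568)) - 30825 = (26987 - 25995*(-1/1568)) - 30825 = (26987 + 25995/1568) - 30825 = 42341611/1568 - 30825 = -5991989/1568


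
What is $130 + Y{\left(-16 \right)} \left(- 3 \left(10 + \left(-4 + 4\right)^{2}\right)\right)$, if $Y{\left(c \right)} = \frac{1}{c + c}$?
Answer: $\frac{2095}{16} \approx 130.94$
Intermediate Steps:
$Y{\left(c \right)} = \frac{1}{2 c}$
$130 + Y{\left(-16 \right)} \left(- 3 \left(10 + \left(-4 + 4\right)^{2}\right)\right) = 130 + \frac{1}{2 \left(-16\right)} \left(- 3 \left(10 + \left(-4 + 4\right)^{2}\right)\right) = 130 + \frac{1}{2} \left(- \frac{1}{16}\right) \left(- 3 \left(10 + 0^{2}\right)\right) = 130 - \frac{\left(-3\right) \left(10 + 0\right)}{32} = 130 - \frac{\left(-3\right) 10}{32} = 130 - - \frac{15}{16} = 130 + \frac{15}{16} = \frac{2095}{16}$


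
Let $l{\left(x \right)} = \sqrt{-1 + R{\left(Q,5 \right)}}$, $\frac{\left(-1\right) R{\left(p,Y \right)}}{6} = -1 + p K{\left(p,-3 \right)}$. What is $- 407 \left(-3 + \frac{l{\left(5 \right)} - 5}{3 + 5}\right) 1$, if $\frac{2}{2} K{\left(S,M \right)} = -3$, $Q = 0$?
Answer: $\frac{11803}{8} - \frac{407 \sqrt{5}}{8} \approx 1361.6$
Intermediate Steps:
$K{\left(S,M \right)} = -3$
$R{\left(p,Y \right)} = 6 + 18 p$ ($R{\left(p,Y \right)} = - 6 \left(-1 + p \left(-3\right)\right) = - 6 \left(-1 - 3 p\right) = 6 + 18 p$)
$l{\left(x \right)} = \sqrt{5}$ ($l{\left(x \right)} = \sqrt{-1 + \left(6 + 18 \cdot 0\right)} = \sqrt{-1 + \left(6 + 0\right)} = \sqrt{-1 + 6} = \sqrt{5}$)
$- 407 \left(-3 + \frac{l{\left(5 \right)} - 5}{3 + 5}\right) 1 = - 407 \left(-3 + \frac{\sqrt{5} - 5}{3 + 5}\right) 1 = - 407 \left(-3 + \frac{-5 + \sqrt{5}}{8}\right) 1 = - 407 \left(-3 + \left(-5 + \sqrt{5}\right) \frac{1}{8}\right) 1 = - 407 \left(-3 - \left(\frac{5}{8} - \frac{\sqrt{5}}{8}\right)\right) 1 = - 407 \left(- \frac{29}{8} + \frac{\sqrt{5}}{8}\right) 1 = - 407 \left(- \frac{29}{8} + \frac{\sqrt{5}}{8}\right) = \frac{11803}{8} - \frac{407 \sqrt{5}}{8}$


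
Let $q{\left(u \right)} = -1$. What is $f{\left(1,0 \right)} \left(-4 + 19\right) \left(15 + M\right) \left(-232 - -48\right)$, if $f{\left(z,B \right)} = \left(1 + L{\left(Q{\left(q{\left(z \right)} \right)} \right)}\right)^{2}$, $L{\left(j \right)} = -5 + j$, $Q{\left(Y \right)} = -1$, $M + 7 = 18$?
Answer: $-1794000$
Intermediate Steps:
$M = 11$ ($M = -7 + 18 = 11$)
$f{\left(z,B \right)} = 25$ ($f{\left(z,B \right)} = \left(1 - 6\right)^{2} = \left(-5\right)^{2} = 25$)
$f{\left(1,0 \right)} \left(-4 + 19\right) \left(15 + M\right) \left(-232 - -48\right) = 25 \left(-4 + 19\right) \left(15 + 11\right) \left(-232 - -48\right) = 25 \cdot 15 \cdot 26 \left(-232 + 48\right) = 25 \cdot 390 \left(-184\right) = 9750 \left(-184\right) = -1794000$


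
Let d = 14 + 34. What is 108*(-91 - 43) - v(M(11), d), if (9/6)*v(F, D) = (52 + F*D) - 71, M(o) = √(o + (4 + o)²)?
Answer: -43378/3 - 64*√59 ≈ -14951.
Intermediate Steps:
d = 48
v(F, D) = -38/3 + 2*D*F/3 (v(F, D) = 2*((52 + F*D) - 71)/3 = 2*((52 + D*F) - 71)/3 = 2*(-19 + D*F)/3 = -38/3 + 2*D*F/3)
108*(-91 - 43) - v(M(11), d) = 108*(-91 - 43) - (-38/3 + (⅔)*48*√(11 + (4 + 11)²)) = 108*(-134) - (-38/3 + (⅔)*48*√(11 + 15²)) = -14472 - (-38/3 + (⅔)*48*√(11 + 225)) = -14472 - (-38/3 + (⅔)*48*√236) = -14472 - (-38/3 + (⅔)*48*(2*√59)) = -14472 - (-38/3 + 64*√59) = -14472 + (38/3 - 64*√59) = -43378/3 - 64*√59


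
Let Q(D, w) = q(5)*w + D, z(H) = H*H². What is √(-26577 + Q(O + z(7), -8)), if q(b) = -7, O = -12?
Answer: 3*I*√2910 ≈ 161.83*I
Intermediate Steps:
z(H) = H³
Q(D, w) = D - 7*w (Q(D, w) = -7*w + D = D - 7*w)
√(-26577 + Q(O + z(7), -8)) = √(-26577 + ((-12 + 7³) - 7*(-8))) = √(-26577 + ((-12 + 343) + 56)) = √(-26577 + (331 + 56)) = √(-26577 + 387) = √(-26190) = 3*I*√2910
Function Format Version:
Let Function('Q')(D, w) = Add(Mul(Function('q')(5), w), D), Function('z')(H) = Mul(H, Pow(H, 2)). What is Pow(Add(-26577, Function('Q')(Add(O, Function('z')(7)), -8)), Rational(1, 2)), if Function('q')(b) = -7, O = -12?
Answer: Mul(3, I, Pow(2910, Rational(1, 2))) ≈ Mul(161.83, I)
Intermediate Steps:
Function('z')(H) = Pow(H, 3)
Function('Q')(D, w) = Add(D, Mul(-7, w)) (Function('Q')(D, w) = Add(Mul(-7, w), D) = Add(D, Mul(-7, w)))
Pow(Add(-26577, Function('Q')(Add(O, Function('z')(7)), -8)), Rational(1, 2)) = Pow(Add(-26577, Add(Add(-12, Pow(7, 3)), Mul(-7, -8))), Rational(1, 2)) = Pow(Add(-26577, Add(Add(-12, 343), 56)), Rational(1, 2)) = Pow(Add(-26577, Add(331, 56)), Rational(1, 2)) = Pow(Add(-26577, 387), Rational(1, 2)) = Pow(-26190, Rational(1, 2)) = Mul(3, I, Pow(2910, Rational(1, 2)))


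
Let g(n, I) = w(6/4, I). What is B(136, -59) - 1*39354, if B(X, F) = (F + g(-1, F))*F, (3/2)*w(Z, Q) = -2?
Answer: -107383/3 ≈ -35794.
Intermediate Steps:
w(Z, Q) = -4/3 (w(Z, Q) = (⅔)*(-2) = -4/3)
g(n, I) = -4/3
B(X, F) = F*(-4/3 + F) (B(X, F) = (F - 4/3)*F = (-4/3 + F)*F = F*(-4/3 + F))
B(136, -59) - 1*39354 = (⅓)*(-59)*(-4 + 3*(-59)) - 1*39354 = (⅓)*(-59)*(-4 - 177) - 39354 = (⅓)*(-59)*(-181) - 39354 = 10679/3 - 39354 = -107383/3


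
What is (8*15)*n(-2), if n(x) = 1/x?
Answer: -60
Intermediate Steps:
(8*15)*n(-2) = (8*15)/(-2) = 120*(-1/2) = -60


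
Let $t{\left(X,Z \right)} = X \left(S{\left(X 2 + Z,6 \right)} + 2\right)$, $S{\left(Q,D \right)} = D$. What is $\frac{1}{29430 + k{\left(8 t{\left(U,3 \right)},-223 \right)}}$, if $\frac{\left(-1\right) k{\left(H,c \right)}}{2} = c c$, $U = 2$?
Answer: $- \frac{1}{70028} \approx -1.428 \cdot 10^{-5}$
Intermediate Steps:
$t{\left(X,Z \right)} = 8 X$ ($t{\left(X,Z \right)} = X \left(6 + 2\right) = X 8 = 8 X$)
$k{\left(H,c \right)} = - 2 c^{2}$ ($k{\left(H,c \right)} = - 2 c c = - 2 c^{2}$)
$\frac{1}{29430 + k{\left(8 t{\left(U,3 \right)},-223 \right)}} = \frac{1}{29430 - 2 \left(-223\right)^{2}} = \frac{1}{29430 - 99458} = \frac{1}{-70028} = - \frac{1}{70028}$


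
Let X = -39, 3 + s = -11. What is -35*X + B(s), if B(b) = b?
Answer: 1351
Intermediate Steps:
s = -14 (s = -3 - 11 = -14)
-35*X + B(s) = -35*(-39) - 14 = 1365 - 14 = 1351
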